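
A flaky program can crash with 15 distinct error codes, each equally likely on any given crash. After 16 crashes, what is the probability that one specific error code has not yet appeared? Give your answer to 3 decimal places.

On each crash the fixed error code fails to appear with probability 14/15.
P(still missing after 16) = (14/15)^16 = 0.3316.

0.332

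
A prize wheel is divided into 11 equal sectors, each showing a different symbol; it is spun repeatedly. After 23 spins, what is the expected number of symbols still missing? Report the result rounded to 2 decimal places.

For each symbol, P(unseen after 23) = (10/11)^23 = 0.112.
By linearity of expectation, E[unseen] = 11·(10/11)^23 = 1.228.

1.23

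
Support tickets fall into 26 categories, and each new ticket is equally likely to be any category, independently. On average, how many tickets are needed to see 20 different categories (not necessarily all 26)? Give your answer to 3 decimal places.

With k distinct categories already seen, the next new one arrives after an expected 26/(26-k) tickets.
Sum over k = 0,...,19: E = 26/26 + 26/25 + 26/24 + ... + 26/8 + 26/7 = 36.5149.

36.515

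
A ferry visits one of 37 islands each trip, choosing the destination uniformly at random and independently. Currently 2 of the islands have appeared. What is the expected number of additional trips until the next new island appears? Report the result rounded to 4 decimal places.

1.0571

Each trip yields a new island with probability (37-2)/37 = 35/37, so the wait is geometric with mean 37/35.
E = 37/35 = 1.05714.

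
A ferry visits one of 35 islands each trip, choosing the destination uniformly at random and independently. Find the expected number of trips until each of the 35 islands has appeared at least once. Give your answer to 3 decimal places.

145.137

Split into phases: going from k distinct to k+1 distinct takes on average 35/(35-k) trips.
E[T] = 35/35 + 35/34 + 35/33 + ... + 35/2 + 35/1 = 35·H_{35}.
H_{35} = 4.1468, so E[T] = 145.1373.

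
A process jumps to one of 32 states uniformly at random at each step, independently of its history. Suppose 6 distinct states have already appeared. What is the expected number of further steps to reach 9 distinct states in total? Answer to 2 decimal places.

3.84

The wait to go from k to k+1 distinct states is geometric with mean 32/(32-k).
Sum over k = 6,...,8: E = 32/26 + 32/25 + 32/24 = 3.844.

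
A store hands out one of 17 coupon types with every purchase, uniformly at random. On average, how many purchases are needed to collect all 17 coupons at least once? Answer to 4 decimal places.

58.4724

The wait to go from k to k+1 distinct coupons is geometric with mean 17/(17-k).
E[T] = 17/17 + 17/16 + 17/15 + ... + 17/2 + 17/1 = 17·H_{17}.
H_{17} = 3.43955, so E[T] = 58.47239.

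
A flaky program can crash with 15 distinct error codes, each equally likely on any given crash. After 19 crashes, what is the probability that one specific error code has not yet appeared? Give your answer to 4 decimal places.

0.2696

On each crash the fixed error code fails to appear with probability 14/15.
P(still missing after 19) = (14/15)^19 = 0.26959.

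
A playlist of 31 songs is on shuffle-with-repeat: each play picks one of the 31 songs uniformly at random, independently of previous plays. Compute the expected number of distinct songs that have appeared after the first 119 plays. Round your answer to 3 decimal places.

30.374

For each song, P(seen in 119 plays) = 1 - (30/31)^119 = 0.9798.
By linearity of expectation, E[distinct seen] = 31·(1 - (30/31)^119) = 30.3737.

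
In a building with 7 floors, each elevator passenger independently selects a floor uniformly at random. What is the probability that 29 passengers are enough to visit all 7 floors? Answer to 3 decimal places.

By inclusion–exclusion over which floors are missing,
P(all seen) = Σ_{j=0}^{7} (-1)^j C(7,j)((7-j)/7)^29
= 1.0000 - 0.0801 + 0.0012 - 0.0000 + 0.0000 - 0.0000 + 0.0000 - 0.0000
= 0.9211.

0.921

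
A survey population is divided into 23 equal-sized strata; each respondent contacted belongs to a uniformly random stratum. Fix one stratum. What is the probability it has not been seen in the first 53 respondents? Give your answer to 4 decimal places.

On each respondent the fixed stratum fails to appear with probability 22/23.
P(still missing after 53) = (22/23)^53 = 0.09480.

0.0948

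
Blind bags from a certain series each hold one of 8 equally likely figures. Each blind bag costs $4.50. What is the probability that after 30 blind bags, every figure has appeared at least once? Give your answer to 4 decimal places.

By inclusion–exclusion over which figures are missing,
P(all seen) = Σ_{j=0}^{8} (-1)^j C(8,j)((8-j)/8)^30
= 1.00000 - 0.14566 + 0.00500 - 0.00004 + 0.00000 - 0.00000 + 0.00000 - 0.00000 + 0.00000
= 0.85930.

0.8593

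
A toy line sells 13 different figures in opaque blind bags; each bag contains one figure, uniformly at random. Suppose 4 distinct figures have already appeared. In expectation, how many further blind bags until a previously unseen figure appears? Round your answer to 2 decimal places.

1.44

Each blind bag yields a new figure with probability (13-4)/13 = 9/13, so the wait is geometric with mean 13/9.
E = 13/9 = 1.444.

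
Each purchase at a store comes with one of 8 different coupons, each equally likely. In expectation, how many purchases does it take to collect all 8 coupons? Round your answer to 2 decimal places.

21.74

Split into phases: going from k distinct to k+1 distinct takes on average 8/(8-k) purchases.
E[T] = 8/8 + 8/7 + 8/6 + ... + 8/2 + 8/1 = 8·H_{8}.
H_{8} = 2.718, so E[T] = 21.743.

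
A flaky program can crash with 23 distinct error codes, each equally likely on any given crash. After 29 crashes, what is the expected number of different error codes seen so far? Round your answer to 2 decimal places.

For each error code, P(seen in 29 crashes) = 1 - (22/23)^29 = 0.724.
By linearity of expectation, E[distinct seen] = 23·(1 - (22/23)^29) = 16.663.

16.66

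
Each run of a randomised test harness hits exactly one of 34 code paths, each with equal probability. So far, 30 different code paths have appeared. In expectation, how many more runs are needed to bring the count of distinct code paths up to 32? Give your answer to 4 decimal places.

From k distinct to k+1 distinct takes on average 34/(34-k) runs.
Sum over k = 30,...,31: E = 34/4 + 34/3 = 19.83333.

19.8333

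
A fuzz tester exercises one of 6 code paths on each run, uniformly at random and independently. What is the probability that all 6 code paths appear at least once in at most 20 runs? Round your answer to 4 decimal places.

Let A_i be the event that code path i is missing after 20 runs. By inclusion–exclusion on the A_i,
P(all seen) = Σ_{j=0}^{6} (-1)^j C(6,j)((6-j)/6)^20
= 1.00000 - 0.15650 + 0.00451 - 0.00002 + 0.00000 - 0.00000 + 0.00000
= 0.84799.

0.8480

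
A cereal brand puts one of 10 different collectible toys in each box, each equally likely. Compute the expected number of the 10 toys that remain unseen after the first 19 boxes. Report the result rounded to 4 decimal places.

For each toy, P(unseen after 19) = (9/10)^19 = 0.13509.
By linearity of expectation, E[unseen] = 10·(9/10)^19 = 1.35085.

1.3509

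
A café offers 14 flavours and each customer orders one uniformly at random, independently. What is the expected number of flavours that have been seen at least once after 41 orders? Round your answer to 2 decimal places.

For each flavour, P(seen in 41 orders) = 1 - (13/14)^41 = 0.952.
By linearity of expectation, E[distinct seen] = 14·(1 - (13/14)^41) = 13.329.

13.33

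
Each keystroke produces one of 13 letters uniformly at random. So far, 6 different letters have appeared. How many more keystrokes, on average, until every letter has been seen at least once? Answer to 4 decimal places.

33.7071

With k distinct letters already seen, the next new one takes an expected 13/(13-k) keystrokes.
Sum over k = 6,...,12: E = 13/7 + 13/6 + 13/5 + ... + 13/2 + 13/1 = 33.70714.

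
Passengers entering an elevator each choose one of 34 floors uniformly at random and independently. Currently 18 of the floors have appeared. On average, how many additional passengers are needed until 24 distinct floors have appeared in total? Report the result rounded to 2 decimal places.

15.36

The wait to go from k to k+1 distinct floors is geometric with mean 34/(34-k).
Sum over k = 18,...,23: E = 34/16 + 34/15 + 34/14 + 34/13 + 34/12 + 34/11 = 15.360.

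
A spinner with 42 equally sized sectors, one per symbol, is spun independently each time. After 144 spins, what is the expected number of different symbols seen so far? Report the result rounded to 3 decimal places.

For each symbol, P(seen in 144 spins) = 1 - (41/42)^144 = 0.9689.
By linearity of expectation, E[distinct seen] = 42·(1 - (41/42)^144) = 40.6931.

40.693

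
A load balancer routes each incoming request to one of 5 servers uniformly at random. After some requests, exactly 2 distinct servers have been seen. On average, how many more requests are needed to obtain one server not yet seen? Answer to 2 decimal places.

1.67

The number of requests until the next new server is geometric with success probability 3/5, so its mean is 5/3.
E = 5/3 = 1.667.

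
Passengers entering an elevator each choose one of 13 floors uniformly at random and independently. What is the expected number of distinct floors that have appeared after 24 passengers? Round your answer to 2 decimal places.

For each floor, P(seen in 24 passengers) = 1 - (12/13)^24 = 0.854.
By linearity of expectation, E[distinct seen] = 13·(1 - (12/13)^24) = 11.096.

11.10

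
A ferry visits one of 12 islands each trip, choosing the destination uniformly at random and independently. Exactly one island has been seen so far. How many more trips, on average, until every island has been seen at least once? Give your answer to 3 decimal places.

36.239

The wait to go from k to k+1 distinct islands is geometric with mean 12/(12-k).
Sum over k = 1,...,11: E = 12/11 + 12/10 + 12/9 + ... + 12/2 + 12/1 = 36.2385.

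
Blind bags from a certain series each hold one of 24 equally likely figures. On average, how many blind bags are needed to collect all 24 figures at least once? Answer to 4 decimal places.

90.6230

Split into phases: going from k distinct to k+1 distinct takes on average 24/(24-k) blind bags.
E[T] = 24/24 + 24/23 + 24/22 + ... + 24/2 + 24/1 = 24·H_{24}.
H_{24} = 3.77596, so E[T] = 90.62300.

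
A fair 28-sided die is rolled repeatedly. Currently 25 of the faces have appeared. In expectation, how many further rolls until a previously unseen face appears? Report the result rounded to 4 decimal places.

Each roll yields a new face with probability (28-25)/28 = 3/28, so the wait is geometric with mean 28/3.
E = 28/3 = 9.33333.

9.3333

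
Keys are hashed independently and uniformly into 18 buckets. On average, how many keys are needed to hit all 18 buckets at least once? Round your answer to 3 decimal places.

62.912

Split into phases: going from k distinct to k+1 distinct takes on average 18/(18-k) keys.
E[T] = 18/18 + 18/17 + 18/16 + ... + 18/2 + 18/1 = 18·H_{18}.
H_{18} = 3.4951, so E[T] = 62.9119.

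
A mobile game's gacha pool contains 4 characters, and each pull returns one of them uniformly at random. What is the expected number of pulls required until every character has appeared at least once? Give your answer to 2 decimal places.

8.33

The wait to go from k to k+1 distinct characters is geometric with mean 4/(4-k).
E[T] = 4/4 + 4/3 + 4/2 + 4/1 = 4·H_{4}.
H_{4} = 2.083, so E[T] = 8.333.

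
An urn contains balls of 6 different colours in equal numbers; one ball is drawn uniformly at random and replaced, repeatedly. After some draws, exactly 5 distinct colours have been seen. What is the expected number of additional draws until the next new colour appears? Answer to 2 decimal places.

Each draw yields a new colour with probability (6-5)/6 = 1/6, so the wait is geometric with mean 6/1.
E = 6/1 = 6.000.

6.00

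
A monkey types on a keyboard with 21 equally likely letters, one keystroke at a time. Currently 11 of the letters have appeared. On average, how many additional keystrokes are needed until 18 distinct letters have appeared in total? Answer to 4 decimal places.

23.0083

With k distinct letters already seen, the next new one takes an expected 21/(21-k) keystrokes.
Sum over k = 11,...,17: E = 21/10 + 21/9 + 21/8 + ... + 21/5 + 21/4 = 23.00833.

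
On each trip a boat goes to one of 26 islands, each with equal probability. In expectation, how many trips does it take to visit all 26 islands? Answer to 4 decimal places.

100.2149

The wait to go from k to k+1 distinct islands is geometric with mean 26/(26-k).
E[T] = 26/26 + 26/25 + 26/24 + ... + 26/2 + 26/1 = 26·H_{26}.
H_{26} = 3.85442, so E[T] = 100.21491.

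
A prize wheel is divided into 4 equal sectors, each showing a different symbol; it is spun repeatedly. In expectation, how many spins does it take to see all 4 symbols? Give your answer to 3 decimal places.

8.333

After k distinct symbols have appeared, the next spin gives a new one with probability (4-k)/4, so the expected wait for the (k+1)-th is 4/(4-k).
E[T] = 4/4 + 4/3 + 4/2 + 4/1 = 4·H_{4}.
H_{4} = 2.0833, so E[T] = 8.3333.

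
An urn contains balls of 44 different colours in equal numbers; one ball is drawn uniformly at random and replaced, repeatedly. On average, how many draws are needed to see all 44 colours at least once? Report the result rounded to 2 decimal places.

After k distinct colours have appeared, the next draw gives a new one with probability (44-k)/44, so the expected wait for the (k+1)-th is 44/(44-k).
E[T] = 44/44 + 44/43 + 44/42 + ... + 44/2 + 44/1 = 44·H_{44}.
H_{44} = 4.373, so E[T] = 192.400.

192.40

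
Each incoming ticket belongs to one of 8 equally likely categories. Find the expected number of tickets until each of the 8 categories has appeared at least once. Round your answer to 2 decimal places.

The wait to go from k to k+1 distinct categories is geometric with mean 8/(8-k).
E[T] = 8/8 + 8/7 + 8/6 + ... + 8/2 + 8/1 = 8·H_{8}.
H_{8} = 2.718, so E[T] = 21.743.

21.74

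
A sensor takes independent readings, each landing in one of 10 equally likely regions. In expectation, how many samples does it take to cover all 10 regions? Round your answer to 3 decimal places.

29.290

The wait to go from k to k+1 distinct regions is geometric with mean 10/(10-k).
E[T] = 10/10 + 10/9 + 10/8 + ... + 10/2 + 10/1 = 10·H_{10}.
H_{10} = 2.9290, so E[T] = 29.2897.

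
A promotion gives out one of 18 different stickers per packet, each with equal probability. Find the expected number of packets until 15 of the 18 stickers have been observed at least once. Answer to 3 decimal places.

With k distinct stickers already seen, the next new one arrives after an expected 18/(18-k) packets.
Sum over k = 0,...,14: E = 18/18 + 18/17 + 18/16 + ... + 18/5 + 18/4 = 29.9119.

29.912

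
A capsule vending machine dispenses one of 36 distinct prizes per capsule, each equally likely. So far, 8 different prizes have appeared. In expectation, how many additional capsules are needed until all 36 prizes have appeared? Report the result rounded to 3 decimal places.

141.378

With k distinct prizes already seen, the next new one takes an expected 36/(36-k) capsules.
Sum over k = 8,...,35: E = 36/28 + 36/27 + 36/26 + ... + 36/2 + 36/1 = 141.3782.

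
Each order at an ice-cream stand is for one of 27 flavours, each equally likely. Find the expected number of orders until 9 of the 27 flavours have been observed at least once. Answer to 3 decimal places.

10.701

With k distinct flavours already seen, the next new one arrives after an expected 27/(27-k) orders.
Sum over k = 0,...,8: E = 27/27 + 27/26 + 27/25 + ... + 27/20 + 27/19 = 10.7014.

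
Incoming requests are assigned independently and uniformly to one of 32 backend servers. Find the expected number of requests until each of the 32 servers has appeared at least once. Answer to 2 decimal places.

129.87

The wait to go from k to k+1 distinct servers is geometric with mean 32/(32-k).
E[T] = 32/32 + 32/31 + 32/30 + ... + 32/2 + 32/1 = 32·H_{32}.
H_{32} = 4.058, so E[T] = 129.872.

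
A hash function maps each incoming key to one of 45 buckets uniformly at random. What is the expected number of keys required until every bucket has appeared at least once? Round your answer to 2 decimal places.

197.77

Split into phases: going from k distinct to k+1 distinct takes on average 45/(45-k) keys.
E[T] = 45/45 + 45/44 + 45/43 + ... + 45/2 + 45/1 = 45·H_{45}.
H_{45} = 4.395, so E[T] = 197.773.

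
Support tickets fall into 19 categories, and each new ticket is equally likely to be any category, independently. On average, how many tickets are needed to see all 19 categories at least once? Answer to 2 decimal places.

The wait to go from k to k+1 distinct categories is geometric with mean 19/(19-k).
E[T] = 19/19 + 19/18 + 19/17 + ... + 19/2 + 19/1 = 19·H_{19}.
H_{19} = 3.548, so E[T] = 67.407.

67.41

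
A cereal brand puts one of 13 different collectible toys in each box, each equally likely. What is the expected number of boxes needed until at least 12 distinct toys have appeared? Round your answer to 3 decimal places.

Going from k to k+1 distinct takes a geometric number of boxes with mean 13/(13-k).
Sum over k = 0,...,11: E = 13/13 + 13/12 + 13/11 + ... + 13/3 + 13/2 = 28.3417.

28.342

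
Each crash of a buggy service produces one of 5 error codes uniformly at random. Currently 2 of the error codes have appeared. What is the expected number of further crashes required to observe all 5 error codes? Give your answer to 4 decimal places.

9.1667

The wait to go from k to k+1 distinct error codes is geometric with mean 5/(5-k).
Sum over k = 2,...,4: E = 5/3 + 5/2 + 5/1 = 9.16667.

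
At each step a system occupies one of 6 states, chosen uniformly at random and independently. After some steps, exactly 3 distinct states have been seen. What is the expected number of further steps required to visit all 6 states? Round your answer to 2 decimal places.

11.00

From k distinct to k+1 distinct takes on average 6/(6-k) steps.
Sum over k = 3,...,5: E = 6/3 + 6/2 + 6/1 = 11.000.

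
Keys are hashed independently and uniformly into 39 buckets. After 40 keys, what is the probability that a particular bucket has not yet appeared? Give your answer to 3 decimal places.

0.354

Each key misses the fixed bucket with probability (39-1)/39 = 38/39, independently.
P(still missing after 40) = (38/39)^40 = 0.3538.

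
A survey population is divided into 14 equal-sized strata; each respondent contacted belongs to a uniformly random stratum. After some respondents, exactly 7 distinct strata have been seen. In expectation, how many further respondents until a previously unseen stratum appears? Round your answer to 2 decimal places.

2.00

The number of respondents until the next new stratum is geometric with success probability 7/14, so its mean is 14/7.
E = 14/7 = 2.000.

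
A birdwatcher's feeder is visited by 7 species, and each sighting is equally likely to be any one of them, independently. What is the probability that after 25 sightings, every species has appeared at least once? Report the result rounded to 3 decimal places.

0.856

Let A_i be the event that species i is missing after 25 sightings. By inclusion–exclusion on the A_i,
P(all seen) = Σ_{j=0}^{7} (-1)^j C(7,j)((7-j)/7)^25
= 1.0000 - 0.1484 + 0.0047 - 0.0000 + 0.0000 - 0.0000 + 0.0000 - 0.0000
= 0.8562.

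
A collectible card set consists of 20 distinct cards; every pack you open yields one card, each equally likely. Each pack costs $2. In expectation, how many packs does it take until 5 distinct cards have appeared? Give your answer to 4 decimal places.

With k distinct cards already seen, the next new one arrives after an expected 20/(20-k) packs.
Sum over k = 0,...,4: E = 20/20 + 20/19 + 20/18 + 20/17 + 20/16 = 5.59021.

5.5902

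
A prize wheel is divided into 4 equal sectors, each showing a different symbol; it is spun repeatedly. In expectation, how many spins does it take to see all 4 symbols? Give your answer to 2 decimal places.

The wait to go from k to k+1 distinct symbols is geometric with mean 4/(4-k).
E[T] = 4/4 + 4/3 + 4/2 + 4/1 = 4·H_{4}.
H_{4} = 2.083, so E[T] = 8.333.

8.33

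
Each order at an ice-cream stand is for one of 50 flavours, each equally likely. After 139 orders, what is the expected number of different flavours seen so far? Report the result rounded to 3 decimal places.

46.984

For each flavour, P(seen in 139 orders) = 1 - (49/50)^139 = 0.9397.
By linearity of expectation, E[distinct seen] = 50·(1 - (49/50)^139) = 46.9843.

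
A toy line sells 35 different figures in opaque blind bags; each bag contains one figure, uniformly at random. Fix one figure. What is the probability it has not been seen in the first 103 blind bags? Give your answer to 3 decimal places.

0.051

Each blind bag misses the fixed figure with probability (35-1)/35 = 34/35, independently.
P(still missing after 103) = (34/35)^103 = 0.0505.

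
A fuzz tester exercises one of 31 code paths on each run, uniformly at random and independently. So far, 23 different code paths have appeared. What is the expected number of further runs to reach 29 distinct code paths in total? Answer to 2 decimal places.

37.75

From k distinct to k+1 distinct takes on average 31/(31-k) runs.
Sum over k = 23,...,28: E = 31/8 + 31/7 + 31/6 + 31/5 + 31/4 + 31/3 = 37.754.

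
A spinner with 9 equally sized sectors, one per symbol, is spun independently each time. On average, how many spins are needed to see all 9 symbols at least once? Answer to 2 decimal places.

The wait to go from k to k+1 distinct symbols is geometric with mean 9/(9-k).
E[T] = 9/9 + 9/8 + 9/7 + ... + 9/2 + 9/1 = 9·H_{9}.
H_{9} = 2.829, so E[T] = 25.461.

25.46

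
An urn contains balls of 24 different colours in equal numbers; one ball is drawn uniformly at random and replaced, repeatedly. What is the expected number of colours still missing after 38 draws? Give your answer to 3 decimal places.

For each colour, P(unseen after 38) = (23/24)^38 = 0.1984.
By linearity of expectation, E[unseen] = 24·(23/24)^38 = 4.7626.

4.763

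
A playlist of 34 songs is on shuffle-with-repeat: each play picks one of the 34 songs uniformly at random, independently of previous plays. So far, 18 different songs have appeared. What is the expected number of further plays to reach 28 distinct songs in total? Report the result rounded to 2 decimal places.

31.64

With k distinct songs already seen, the next new one takes an expected 34/(34-k) plays.
Sum over k = 18,...,27: E = 34/16 + 34/15 + 34/14 + ... + 34/8 + 34/7 = 31.645.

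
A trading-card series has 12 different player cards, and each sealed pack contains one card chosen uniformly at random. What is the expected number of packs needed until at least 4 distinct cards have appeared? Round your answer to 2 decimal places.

4.62

Going from k to k+1 distinct takes a geometric number of packs with mean 12/(12-k).
Sum over k = 0,...,3: E = 12/12 + 12/11 + 12/10 + 12/9 = 4.624.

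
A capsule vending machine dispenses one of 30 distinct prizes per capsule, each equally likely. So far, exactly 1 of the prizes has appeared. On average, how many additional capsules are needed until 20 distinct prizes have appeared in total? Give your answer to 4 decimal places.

The wait to go from k to k+1 distinct prizes is geometric with mean 30/(30-k).
Sum over k = 1,...,19: E = 30/29 + 30/28 + 30/27 + ... + 30/12 + 30/11 = 30.98057.

30.9806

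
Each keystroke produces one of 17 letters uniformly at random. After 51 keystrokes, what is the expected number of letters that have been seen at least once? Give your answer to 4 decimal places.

16.2279

For each letter, P(seen in 51 keystrokes) = 1 - (16/17)^51 = 0.95458.
By linearity of expectation, E[distinct seen] = 17·(1 - (16/17)^51) = 16.22790.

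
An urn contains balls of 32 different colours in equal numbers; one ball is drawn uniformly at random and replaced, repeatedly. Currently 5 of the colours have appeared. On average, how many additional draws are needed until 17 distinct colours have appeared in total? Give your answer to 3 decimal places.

18.343

With k distinct colours already seen, the next new one takes an expected 32/(32-k) draws.
Sum over k = 5,...,16: E = 32/27 + 32/26 + 32/25 + ... + 32/17 + 32/16 = 18.3433.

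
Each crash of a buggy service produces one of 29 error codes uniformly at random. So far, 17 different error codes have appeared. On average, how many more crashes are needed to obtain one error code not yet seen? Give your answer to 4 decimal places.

2.4167

Each crash yields a new error code with probability (29-17)/29 = 12/29, so the wait is geometric with mean 29/12.
E = 29/12 = 2.41667.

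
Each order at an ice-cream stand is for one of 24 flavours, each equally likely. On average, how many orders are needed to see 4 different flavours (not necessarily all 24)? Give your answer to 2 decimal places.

With k distinct flavours already seen, the next new one arrives after an expected 24/(24-k) orders.
Sum over k = 0,...,3: E = 24/24 + 24/23 + 24/22 + 24/21 = 4.277.

4.28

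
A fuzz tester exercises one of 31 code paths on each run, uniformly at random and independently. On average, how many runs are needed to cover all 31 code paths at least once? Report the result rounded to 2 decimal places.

124.84

Split into phases: going from k distinct to k+1 distinct takes on average 31/(31-k) runs.
E[T] = 31/31 + 31/30 + 31/29 + ... + 31/2 + 31/1 = 31·H_{31}.
H_{31} = 4.027, so E[T] = 124.845.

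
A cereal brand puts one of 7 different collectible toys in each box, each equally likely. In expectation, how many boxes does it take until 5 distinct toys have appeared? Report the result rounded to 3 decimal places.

With k distinct toys already seen, the next new one arrives after an expected 7/(7-k) boxes.
Sum over k = 0,...,4: E = 7/7 + 7/6 + 7/5 + 7/4 + 7/3 = 7.6500.

7.650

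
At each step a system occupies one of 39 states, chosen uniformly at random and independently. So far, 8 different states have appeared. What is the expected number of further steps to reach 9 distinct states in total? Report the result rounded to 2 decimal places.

1.26

From k distinct to k+1 distinct takes on average 39/(39-k) steps.
Only the k = 8 term is needed: E = 39/31 = 1.258.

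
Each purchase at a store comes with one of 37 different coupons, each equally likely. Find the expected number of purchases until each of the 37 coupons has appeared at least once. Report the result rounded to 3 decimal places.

155.459

The wait to go from k to k+1 distinct coupons is geometric with mean 37/(37-k).
E[T] = 37/37 + 37/36 + 37/35 + ... + 37/2 + 37/1 = 37·H_{37}.
H_{37} = 4.2016, so E[T] = 155.4587.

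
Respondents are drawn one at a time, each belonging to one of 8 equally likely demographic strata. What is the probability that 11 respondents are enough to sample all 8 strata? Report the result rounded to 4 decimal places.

By inclusion–exclusion over which strata are missing,
P(all seen) = Σ_{j=0}^{8} (-1)^j C(8,j)((8-j)/8)^11
= 1.00000 - 1.84153 + 1.18258 - 0.31832 + 0.03418 - 0.00115 + 0.00001 - 0.00000 + 0.00000
= 0.05576.

0.0558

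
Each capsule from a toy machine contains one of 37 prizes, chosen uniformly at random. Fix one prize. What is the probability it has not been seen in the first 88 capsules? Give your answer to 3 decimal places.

On each capsule the fixed prize fails to appear with probability 36/37.
P(still missing after 88) = (36/37)^88 = 0.0897.

0.090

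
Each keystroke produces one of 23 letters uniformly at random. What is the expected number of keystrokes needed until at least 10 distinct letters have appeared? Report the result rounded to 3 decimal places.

12.746

With k distinct letters already seen, the next new one arrives after an expected 23/(23-k) keystrokes.
Sum over k = 0,...,9: E = 23/23 + 23/22 + 23/21 + ... + 23/15 + 23/14 = 12.7456.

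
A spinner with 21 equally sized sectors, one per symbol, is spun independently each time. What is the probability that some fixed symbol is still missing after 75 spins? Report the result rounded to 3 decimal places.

0.026

On each spin the fixed symbol fails to appear with probability 20/21.
P(still missing after 75) = (20/21)^75 = 0.0258.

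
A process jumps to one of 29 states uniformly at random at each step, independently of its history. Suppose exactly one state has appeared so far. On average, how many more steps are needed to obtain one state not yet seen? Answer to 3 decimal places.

Each step yields a new state with probability (29-1)/29 = 28/29, so the wait is geometric with mean 29/28.
E = 29/28 = 1.0357.

1.036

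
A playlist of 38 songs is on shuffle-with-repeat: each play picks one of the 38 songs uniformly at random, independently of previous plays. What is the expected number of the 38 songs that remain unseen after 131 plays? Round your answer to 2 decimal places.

1.15

For each song, P(unseen after 131) = (37/38)^131 = 0.030.
By linearity of expectation, E[unseen] = 38·(37/38)^131 = 1.155.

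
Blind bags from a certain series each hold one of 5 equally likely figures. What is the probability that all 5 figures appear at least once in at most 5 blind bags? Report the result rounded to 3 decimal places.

Let A_i be the event that figure i is missing after 5 blind bags. By inclusion–exclusion on the A_i,
P(all seen) = Σ_{j=0}^{5} (-1)^j C(5,j)((5-j)/5)^5
= 1.0000 - 1.6384 + 0.7776 - 0.1024 + 0.0016 - 0.0000
= 0.0384.

0.038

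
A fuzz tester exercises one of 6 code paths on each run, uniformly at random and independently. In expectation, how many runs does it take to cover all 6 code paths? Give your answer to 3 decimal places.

14.700

Split into phases: going from k distinct to k+1 distinct takes on average 6/(6-k) runs.
E[T] = 6/6 + 6/5 + 6/4 + 6/3 + 6/2 + 6/1 = 6·H_{6}.
H_{6} = 2.4500, so E[T] = 14.7000.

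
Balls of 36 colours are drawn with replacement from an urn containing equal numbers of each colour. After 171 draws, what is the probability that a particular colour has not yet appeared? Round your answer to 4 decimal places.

0.0081

On each draw the fixed colour fails to appear with probability 35/36.
P(still missing after 171) = (35/36)^171 = 0.00809.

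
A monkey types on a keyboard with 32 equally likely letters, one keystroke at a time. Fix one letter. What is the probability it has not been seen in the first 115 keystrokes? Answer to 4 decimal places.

Each keystroke misses the fixed letter with probability (32-1)/32 = 31/32, independently.
P(still missing after 115) = (31/32)^115 = 0.02596.

0.0260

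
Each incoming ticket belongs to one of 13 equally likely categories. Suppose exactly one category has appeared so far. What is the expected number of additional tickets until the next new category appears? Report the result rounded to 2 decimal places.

1.08

The number of tickets until the next new category is geometric with success probability 12/13, so its mean is 13/12.
E = 13/12 = 1.083.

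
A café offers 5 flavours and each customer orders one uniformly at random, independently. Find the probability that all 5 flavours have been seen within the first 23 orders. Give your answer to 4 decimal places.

By inclusion–exclusion over which flavours are missing,
P(all seen) = Σ_{j=0}^{5} (-1)^j C(5,j)((5-j)/5)^23
= 1.00000 - 0.02951 + 0.00008 - 0.00000 + 0.00000 - 0.00000
= 0.97056.

0.9706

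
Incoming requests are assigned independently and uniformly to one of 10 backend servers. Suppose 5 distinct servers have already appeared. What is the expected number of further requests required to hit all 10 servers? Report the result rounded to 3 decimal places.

22.833

The wait to go from k to k+1 distinct servers is geometric with mean 10/(10-k).
Sum over k = 5,...,9: E = 10/5 + 10/4 + 10/3 + 10/2 + 10/1 = 22.8333.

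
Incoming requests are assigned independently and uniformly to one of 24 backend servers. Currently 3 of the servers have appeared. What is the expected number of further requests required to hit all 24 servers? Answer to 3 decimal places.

From k distinct to k+1 distinct takes on average 24/(24-k) requests.
Sum over k = 3,...,23: E = 24/21 + 24/20 + 24/19 + ... + 24/2 + 24/1 = 87.4886.

87.489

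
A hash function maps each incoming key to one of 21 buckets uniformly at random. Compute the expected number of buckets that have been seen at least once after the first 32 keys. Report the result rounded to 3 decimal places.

16.593

For each bucket, P(seen in 32 keys) = 1 - (20/21)^32 = 0.7901.
By linearity of expectation, E[distinct seen] = 21·(1 - (20/21)^32) = 16.5928.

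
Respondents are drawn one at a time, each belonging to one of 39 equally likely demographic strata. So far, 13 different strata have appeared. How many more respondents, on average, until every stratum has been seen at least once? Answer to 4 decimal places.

150.3224

With k distinct strata already seen, the next new one takes an expected 39/(39-k) respondents.
Sum over k = 13,...,38: E = 39/26 + 39/25 + 39/24 + ... + 39/2 + 39/1 = 150.32237.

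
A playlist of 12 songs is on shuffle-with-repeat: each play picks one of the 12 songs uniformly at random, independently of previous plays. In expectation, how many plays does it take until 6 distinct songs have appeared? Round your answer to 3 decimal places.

Going from k to k+1 distinct takes a geometric number of plays with mean 12/(12-k).
Sum over k = 0,...,5: E = 12/12 + 12/11 + 12/10 + 12/9 + 12/8 + 12/7 = 7.8385.

7.839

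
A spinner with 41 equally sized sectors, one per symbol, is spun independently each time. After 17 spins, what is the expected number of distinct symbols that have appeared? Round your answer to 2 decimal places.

For each symbol, P(seen in 17 spins) = 1 - (40/41)^17 = 0.343.
By linearity of expectation, E[distinct seen] = 41·(1 - (40/41)^17) = 14.055.

14.06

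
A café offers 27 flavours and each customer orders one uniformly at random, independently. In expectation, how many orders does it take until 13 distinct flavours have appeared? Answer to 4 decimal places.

17.2771

Going from k to k+1 distinct takes a geometric number of orders with mean 27/(27-k).
Sum over k = 0,...,12: E = 27/27 + 27/26 + 27/25 + ... + 27/16 + 27/15 = 17.27715.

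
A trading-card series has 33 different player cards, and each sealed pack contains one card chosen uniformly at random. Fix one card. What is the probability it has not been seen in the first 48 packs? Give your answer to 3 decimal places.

Each pack misses the fixed card with probability (33-1)/33 = 32/33, independently.
P(still missing after 48) = (32/33)^48 = 0.2283.

0.228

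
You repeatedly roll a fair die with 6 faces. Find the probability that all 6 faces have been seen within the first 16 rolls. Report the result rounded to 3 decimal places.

0.698

By inclusion–exclusion over which faces are missing,
P(all seen) = Σ_{j=0}^{6} (-1)^j C(6,j)((6-j)/6)^16
= 1.0000 - 0.3245 + 0.0228 - 0.0003 + 0.0000 - 0.0000 + 0.0000
= 0.6980.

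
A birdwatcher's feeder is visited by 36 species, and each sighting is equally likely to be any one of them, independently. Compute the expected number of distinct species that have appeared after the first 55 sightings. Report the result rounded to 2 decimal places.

28.35

For each species, P(seen in 55 sightings) = 1 - (35/36)^55 = 0.788.
By linearity of expectation, E[distinct seen] = 36·(1 - (35/36)^55) = 28.354.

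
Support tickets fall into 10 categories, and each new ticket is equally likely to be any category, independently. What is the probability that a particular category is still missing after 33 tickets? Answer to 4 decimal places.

Each ticket misses the fixed category with probability (10-1)/10 = 9/10, independently.
P(still missing after 33) = (9/10)^33 = 0.03090.

0.0309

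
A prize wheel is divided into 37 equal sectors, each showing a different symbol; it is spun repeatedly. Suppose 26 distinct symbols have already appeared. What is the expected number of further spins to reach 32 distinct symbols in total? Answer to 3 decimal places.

27.252

From k distinct to k+1 distinct takes on average 37/(37-k) spins.
Sum over k = 26,...,31: E = 37/11 + 37/10 + 37/9 + 37/8 + 37/7 + 37/6 = 27.2521.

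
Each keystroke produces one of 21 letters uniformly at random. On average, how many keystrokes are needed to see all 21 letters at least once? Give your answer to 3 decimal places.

76.553

After k distinct letters have appeared, the next keystroke gives a new one with probability (21-k)/21, so the expected wait for the (k+1)-th is 21/(21-k).
E[T] = 21/21 + 21/20 + 21/19 + ... + 21/2 + 21/1 = 21·H_{21}.
H_{21} = 3.6454, so E[T] = 76.5525.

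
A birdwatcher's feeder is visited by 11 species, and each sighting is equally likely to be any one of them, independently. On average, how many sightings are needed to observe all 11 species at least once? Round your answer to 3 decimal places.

After k distinct species have appeared, the next sighting gives a new one with probability (11-k)/11, so the expected wait for the (k+1)-th is 11/(11-k).
E[T] = 11/11 + 11/10 + 11/9 + ... + 11/2 + 11/1 = 11·H_{11}.
H_{11} = 3.0199, so E[T] = 33.2187.

33.219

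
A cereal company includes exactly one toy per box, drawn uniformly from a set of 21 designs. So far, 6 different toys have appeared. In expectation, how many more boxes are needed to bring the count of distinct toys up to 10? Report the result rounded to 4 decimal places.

From k distinct to k+1 distinct takes on average 21/(21-k) boxes.
Sum over k = 6,...,9: E = 21/15 + 21/14 + 21/13 + 21/12 = 6.26538.

6.2654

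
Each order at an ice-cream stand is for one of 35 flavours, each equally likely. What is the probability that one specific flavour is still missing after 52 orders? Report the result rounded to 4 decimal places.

0.2215

On each order the fixed flavour fails to appear with probability 34/35.
P(still missing after 52) = (34/35)^52 = 0.22150.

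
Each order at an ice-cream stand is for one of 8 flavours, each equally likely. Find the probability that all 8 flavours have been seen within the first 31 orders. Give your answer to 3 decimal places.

0.876

By inclusion–exclusion over which flavours are missing,
P(all seen) = Σ_{j=0}^{8} (-1)^j C(8,j)((8-j)/8)^31
= 1.0000 - 0.1274 + 0.0038 - 0.0000 + 0.0000 - 0.0000 + 0.0000 - 0.0000 + 0.0000
= 0.8763.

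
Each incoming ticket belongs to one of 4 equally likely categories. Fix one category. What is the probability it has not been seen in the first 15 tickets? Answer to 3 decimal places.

0.013

Each ticket misses the fixed category with probability (4-1)/4 = 3/4, independently.
P(still missing after 15) = (3/4)^15 = 0.0134.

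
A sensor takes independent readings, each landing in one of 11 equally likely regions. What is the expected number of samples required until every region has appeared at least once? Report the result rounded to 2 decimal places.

After k distinct regions have appeared, the next sample gives a new one with probability (11-k)/11, so the expected wait for the (k+1)-th is 11/(11-k).
E[T] = 11/11 + 11/10 + 11/9 + ... + 11/2 + 11/1 = 11·H_{11}.
H_{11} = 3.020, so E[T] = 33.219.

33.22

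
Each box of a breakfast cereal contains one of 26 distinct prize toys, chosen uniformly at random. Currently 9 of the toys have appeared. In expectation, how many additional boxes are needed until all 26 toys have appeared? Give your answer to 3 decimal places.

From k distinct to k+1 distinct takes on average 26/(26-k) boxes.
Sum over k = 9,...,25: E = 26/17 + 26/16 + 26/15 + ... + 26/2 + 26/1 = 89.4284.

89.428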